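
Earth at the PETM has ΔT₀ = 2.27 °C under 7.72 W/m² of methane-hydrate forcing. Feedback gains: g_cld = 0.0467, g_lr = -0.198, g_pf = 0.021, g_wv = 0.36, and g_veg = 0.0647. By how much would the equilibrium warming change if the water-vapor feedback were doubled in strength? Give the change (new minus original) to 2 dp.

Original: g = 0.2944, ΔT = 2.27/(1−0.2944) = 3.2171 °C.
With doubled water-vapor: g' = 0.6544, ΔT' = 2.27/(1−0.6544) = 6.5683 °C.
Change = 6.5683 − 3.2171 = 3.35 °C.

3.35 °C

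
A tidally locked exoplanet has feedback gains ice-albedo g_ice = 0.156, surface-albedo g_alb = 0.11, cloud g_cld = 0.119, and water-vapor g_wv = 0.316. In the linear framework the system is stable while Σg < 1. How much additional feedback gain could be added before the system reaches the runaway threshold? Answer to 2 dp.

Current total gain = 0.156 + 0.11 + 0.119 + 0.316 = 0.701.
Margin to runaway = 1 − 0.701 = 0.30.

0.30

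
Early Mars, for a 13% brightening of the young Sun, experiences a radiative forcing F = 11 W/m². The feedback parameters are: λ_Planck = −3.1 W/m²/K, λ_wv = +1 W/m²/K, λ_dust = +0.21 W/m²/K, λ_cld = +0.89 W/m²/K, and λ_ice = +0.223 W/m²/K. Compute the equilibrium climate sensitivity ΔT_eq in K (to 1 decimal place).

Net feedback parameter λ = (−3.1) + (+1) + (+0.21) + (+0.89) + (+0.223) = -0.777 W/m²/K.
ΔT = −F/λ = −11/(-0.777) = 14.2 K.

14.2 K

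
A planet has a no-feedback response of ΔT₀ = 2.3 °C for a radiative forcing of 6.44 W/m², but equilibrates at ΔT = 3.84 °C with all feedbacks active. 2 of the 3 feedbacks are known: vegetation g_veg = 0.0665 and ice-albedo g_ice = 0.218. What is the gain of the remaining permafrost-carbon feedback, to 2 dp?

Amplification A = ΔT/ΔT₀ = 3.84/2.3 = 1.67.
Total gain g = 1 − 1/A = 1 − 1/1.67 = 0.4012.
Known gains sum to 0.0665 + 0.218 = 0.2845.
g_pf = 0.4012 − 0.2845 = 0.12.

0.12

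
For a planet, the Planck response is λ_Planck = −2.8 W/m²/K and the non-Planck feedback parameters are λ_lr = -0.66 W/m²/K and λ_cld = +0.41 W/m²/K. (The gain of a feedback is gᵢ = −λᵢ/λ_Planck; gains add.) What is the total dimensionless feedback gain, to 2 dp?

-0.09

Convert to gains: g_lr = -0.66/2.8 = -0.2357; g_cld = 0.41/2.8 = 0.1464.
Total gain g = -0.0893.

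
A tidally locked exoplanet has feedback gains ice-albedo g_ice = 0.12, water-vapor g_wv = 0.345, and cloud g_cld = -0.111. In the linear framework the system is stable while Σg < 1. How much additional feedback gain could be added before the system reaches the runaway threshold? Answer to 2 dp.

0.65

Current total gain = 0.12 + 0.345 − 0.111 = 0.354.
Margin to runaway = 1 − 0.354 = 0.65.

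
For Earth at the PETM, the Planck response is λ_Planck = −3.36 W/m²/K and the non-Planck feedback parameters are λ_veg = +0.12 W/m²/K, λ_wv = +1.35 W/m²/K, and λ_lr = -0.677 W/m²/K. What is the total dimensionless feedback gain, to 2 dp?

Convert to gains: g_veg = 0.12/3.36 = 0.03571; g_wv = 1.35/3.36 = 0.4018; g_lr = -0.677/3.36 = -0.2015.
Total gain g = 0.23601.

0.24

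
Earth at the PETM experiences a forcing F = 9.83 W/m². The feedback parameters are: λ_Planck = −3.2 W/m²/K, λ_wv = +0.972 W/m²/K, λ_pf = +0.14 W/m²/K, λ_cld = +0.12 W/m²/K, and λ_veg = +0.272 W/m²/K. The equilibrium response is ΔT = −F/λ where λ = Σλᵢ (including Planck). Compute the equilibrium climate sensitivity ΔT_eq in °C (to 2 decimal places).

5.80 °C

Net feedback parameter λ = (−3.2) + (+0.972) + (+0.14) + (+0.12) + (+0.272) = -1.696 W/m²/K.
ΔT = −F/λ = −9.83/(-1.696) = 5.80 °C.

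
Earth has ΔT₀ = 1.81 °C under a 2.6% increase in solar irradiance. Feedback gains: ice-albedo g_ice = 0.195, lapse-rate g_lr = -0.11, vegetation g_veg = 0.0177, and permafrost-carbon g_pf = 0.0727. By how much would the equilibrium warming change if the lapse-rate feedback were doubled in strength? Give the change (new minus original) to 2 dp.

Original: g = 0.1754, ΔT = 1.81/(1−0.1754) = 2.1950 °C.
With doubled lapse-rate: g' = 0.0654, ΔT' = 1.81/(1−0.0654) = 1.9367 °C.
Change = 1.9367 − 2.1950 = -0.26 °C.

-0.26 °C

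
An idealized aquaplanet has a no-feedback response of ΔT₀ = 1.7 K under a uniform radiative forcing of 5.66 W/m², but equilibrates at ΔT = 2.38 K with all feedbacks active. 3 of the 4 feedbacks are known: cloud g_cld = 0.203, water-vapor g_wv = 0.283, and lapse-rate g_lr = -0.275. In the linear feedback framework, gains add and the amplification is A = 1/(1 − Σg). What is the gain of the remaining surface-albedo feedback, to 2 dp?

0.07

Amplification A = ΔT/ΔT₀ = 2.38/1.7 = 1.4.
Total gain g = 1 − 1/A = 1 − 1/1.4 = 0.2857.
Known gains sum to 0.203 + 0.283 − 0.275 = 0.211.
g_alb = 0.2857 − 0.211 = 0.07.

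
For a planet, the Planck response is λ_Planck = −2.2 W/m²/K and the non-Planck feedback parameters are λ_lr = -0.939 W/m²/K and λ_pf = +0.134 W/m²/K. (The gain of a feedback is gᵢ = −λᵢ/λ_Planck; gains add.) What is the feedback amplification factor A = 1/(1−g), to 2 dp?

Convert to gains: g_lr = -0.939/2.2 = -0.4268; g_pf = 0.134/2.2 = 0.06091.
Total gain g = -0.36589.
A = 1/(1 + 0.36589) = 0.73.

0.73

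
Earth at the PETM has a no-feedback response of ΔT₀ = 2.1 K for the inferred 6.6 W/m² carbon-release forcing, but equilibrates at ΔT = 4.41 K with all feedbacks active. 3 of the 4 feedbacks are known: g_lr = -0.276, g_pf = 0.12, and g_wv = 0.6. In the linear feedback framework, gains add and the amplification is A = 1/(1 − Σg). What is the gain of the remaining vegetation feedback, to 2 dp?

0.08

Amplification A = ΔT/ΔT₀ = 4.41/2.1 = 2.1.
Total gain g = 1 − 1/A = 1 − 1/2.1 = 0.5238.
Known gains sum to -0.276 + 0.12 + 0.6 = 0.444.
g_veg = 0.5238 − 0.444 = 0.08.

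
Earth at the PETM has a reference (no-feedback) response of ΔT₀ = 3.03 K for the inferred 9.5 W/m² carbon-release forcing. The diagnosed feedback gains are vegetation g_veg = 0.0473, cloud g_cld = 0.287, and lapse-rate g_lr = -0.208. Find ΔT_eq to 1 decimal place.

Total gain g = 0.0473 + 0.287 − 0.208 = 0.1263.
Amplification A = 1/(1 − 0.1263) = 1.145.
ΔT = 3.03 × 1.145 = 3.5 K.

3.5 K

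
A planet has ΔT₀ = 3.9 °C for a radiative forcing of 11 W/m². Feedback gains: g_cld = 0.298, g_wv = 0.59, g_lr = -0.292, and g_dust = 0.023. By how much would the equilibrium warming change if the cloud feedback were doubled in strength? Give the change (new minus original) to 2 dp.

36.75 °C

Original: g = 0.619, ΔT = 3.9/(1−0.619) = 10.2362 °C.
With doubled cloud: g' = 0.917, ΔT' = 3.9/(1−0.917) = 46.9880 °C.
Change = 46.9880 − 10.2362 = 36.75 °C.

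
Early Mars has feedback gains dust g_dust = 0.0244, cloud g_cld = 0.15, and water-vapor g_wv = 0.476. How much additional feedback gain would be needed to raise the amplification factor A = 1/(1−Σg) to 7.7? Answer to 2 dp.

0.22

Current total gain = 0.6504.
Target gain for A = 7.7: g* = 1 − 1/7.7 = 0.8701.
Additional gain needed = 0.8701 − 0.6504 = 0.22.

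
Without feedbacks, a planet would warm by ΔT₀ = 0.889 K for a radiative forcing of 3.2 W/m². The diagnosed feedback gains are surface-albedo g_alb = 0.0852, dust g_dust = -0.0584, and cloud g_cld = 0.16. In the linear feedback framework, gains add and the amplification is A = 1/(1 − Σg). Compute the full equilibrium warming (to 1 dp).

Total gain g = 0.0852 − 0.0584 + 0.16 = 0.1868.
Amplification A = 1/(1 − 0.1868) = 1.23.
ΔT = 0.889 × 1.23 = 1.1 K.

1.1 K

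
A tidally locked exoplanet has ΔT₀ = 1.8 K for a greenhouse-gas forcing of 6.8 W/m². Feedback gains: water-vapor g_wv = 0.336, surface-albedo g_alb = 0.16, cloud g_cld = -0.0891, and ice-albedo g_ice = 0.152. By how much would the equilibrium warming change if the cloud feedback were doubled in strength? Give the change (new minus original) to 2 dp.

Original: g = 0.5589, ΔT = 1.8/(1−0.5589) = 4.0807 K.
With doubled cloud: g' = 0.4698, ΔT' = 1.8/(1−0.4698) = 3.3949 K.
Change = 3.3949 − 4.0807 = -0.69 K.

-0.69 K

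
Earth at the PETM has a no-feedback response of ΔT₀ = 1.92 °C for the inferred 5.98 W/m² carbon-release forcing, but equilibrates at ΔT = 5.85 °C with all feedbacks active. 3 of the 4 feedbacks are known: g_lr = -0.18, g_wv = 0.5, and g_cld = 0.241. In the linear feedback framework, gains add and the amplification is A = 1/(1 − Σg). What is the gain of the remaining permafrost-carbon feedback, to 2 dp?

0.11

Amplification A = ΔT/ΔT₀ = 5.85/1.92 = 3.047.
Total gain g = 1 − 1/A = 1 − 1/3.047 = 0.6718.
Known gains sum to -0.18 + 0.5 + 0.241 = 0.561.
g_pf = 0.6718 − 0.561 = 0.11.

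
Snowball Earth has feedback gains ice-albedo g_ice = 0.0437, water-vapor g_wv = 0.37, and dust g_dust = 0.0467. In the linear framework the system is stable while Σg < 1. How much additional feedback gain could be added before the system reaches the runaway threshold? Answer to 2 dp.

Current total gain = 0.0437 + 0.37 + 0.0467 = 0.4604.
Margin to runaway = 1 − 0.4604 = 0.54.

0.54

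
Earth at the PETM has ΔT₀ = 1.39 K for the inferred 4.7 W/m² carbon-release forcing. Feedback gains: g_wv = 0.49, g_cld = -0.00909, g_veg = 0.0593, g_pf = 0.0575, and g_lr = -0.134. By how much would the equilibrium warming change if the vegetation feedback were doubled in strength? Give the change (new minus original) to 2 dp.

0.32 K

Original: g = 0.46371, ΔT = 1.39/(1−0.46371) = 2.5919 K.
With doubled vegetation: g' = 0.52301, ΔT' = 1.39/(1−0.52301) = 2.9141 K.
Change = 2.9141 − 2.5919 = 0.32 K.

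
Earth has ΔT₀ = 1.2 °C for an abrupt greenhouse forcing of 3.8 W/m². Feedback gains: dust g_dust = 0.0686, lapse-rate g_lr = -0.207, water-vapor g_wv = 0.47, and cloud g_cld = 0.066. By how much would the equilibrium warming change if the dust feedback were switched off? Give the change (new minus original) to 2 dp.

Original: g = 0.3976, ΔT = 1.2/(1−0.3976) = 1.9920 °C.
Without dust: g' = 0.329, ΔT' = 1.2/(1−0.329) = 1.7884 °C.
Change = 1.7884 − 1.9920 = -0.20 °C.

-0.20 °C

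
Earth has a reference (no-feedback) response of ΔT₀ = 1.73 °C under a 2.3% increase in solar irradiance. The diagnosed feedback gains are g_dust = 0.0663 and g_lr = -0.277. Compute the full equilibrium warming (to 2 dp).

Total gain g = 0.0663 − 0.277 = -0.2107.
Amplification A = 1/(1 + 0.2107) = 0.826.
ΔT = 1.73 × 0.826 = 1.43 °C.

1.43 °C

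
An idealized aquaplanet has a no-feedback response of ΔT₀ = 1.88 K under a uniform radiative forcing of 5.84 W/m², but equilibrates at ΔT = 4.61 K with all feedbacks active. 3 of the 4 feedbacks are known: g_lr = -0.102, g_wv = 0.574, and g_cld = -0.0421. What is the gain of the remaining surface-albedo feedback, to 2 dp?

0.16

Amplification A = ΔT/ΔT₀ = 4.61/1.88 = 2.452.
Total gain g = 1 − 1/A = 1 − 1/2.452 = 0.5922.
Known gains sum to -0.102 + 0.574 − 0.0421 = 0.4299.
g_alb = 0.5922 − 0.4299 = 0.16.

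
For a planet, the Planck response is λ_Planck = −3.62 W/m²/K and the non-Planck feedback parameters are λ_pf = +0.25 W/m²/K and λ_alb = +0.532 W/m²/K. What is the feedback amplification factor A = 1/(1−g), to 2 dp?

Convert to gains: g_pf = 0.25/3.62 = 0.06906; g_alb = 0.532/3.62 = 0.147.
Total gain g = 0.21606.
A = 1/(1 − 0.21606) = 1.28.

1.28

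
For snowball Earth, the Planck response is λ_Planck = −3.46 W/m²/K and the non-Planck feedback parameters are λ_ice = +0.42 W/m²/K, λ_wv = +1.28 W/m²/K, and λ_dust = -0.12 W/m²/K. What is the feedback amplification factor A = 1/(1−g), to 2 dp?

1.84

Convert to gains: g_ice = 0.42/3.46 = 0.1214; g_wv = 1.28/3.46 = 0.3699; g_dust = -0.12/3.46 = -0.03468.
Total gain g = 0.45662.
A = 1/(1 − 0.45662) = 1.84.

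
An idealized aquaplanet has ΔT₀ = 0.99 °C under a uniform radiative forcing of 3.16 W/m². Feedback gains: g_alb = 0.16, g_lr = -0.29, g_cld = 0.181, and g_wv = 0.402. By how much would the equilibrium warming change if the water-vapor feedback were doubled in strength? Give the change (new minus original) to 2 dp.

5.02 °C

Original: g = 0.453, ΔT = 0.99/(1−0.453) = 1.8099 °C.
With doubled water-vapor: g' = 0.855, ΔT' = 0.99/(1−0.855) = 6.8276 °C.
Change = 6.8276 − 1.8099 = 5.02 °C.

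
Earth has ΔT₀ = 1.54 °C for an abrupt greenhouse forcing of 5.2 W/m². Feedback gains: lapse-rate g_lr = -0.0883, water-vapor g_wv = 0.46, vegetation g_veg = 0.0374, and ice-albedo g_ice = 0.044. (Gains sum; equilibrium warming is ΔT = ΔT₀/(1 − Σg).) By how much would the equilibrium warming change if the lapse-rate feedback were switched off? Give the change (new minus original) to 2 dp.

Original: g = 0.4531, ΔT = 1.54/(1−0.4531) = 2.8159 °C.
Without lapse-rate: g' = 0.5414, ΔT' = 1.54/(1−0.5414) = 3.3580 °C.
Change = 3.3580 − 2.8159 = 0.54 °C.

0.54 °C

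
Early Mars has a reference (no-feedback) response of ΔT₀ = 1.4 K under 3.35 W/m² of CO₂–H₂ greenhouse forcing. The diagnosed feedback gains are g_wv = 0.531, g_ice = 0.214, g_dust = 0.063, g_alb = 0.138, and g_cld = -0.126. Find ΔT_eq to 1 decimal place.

Total gain g = 0.531 + 0.214 + 0.063 + 0.138 − 0.126 = 0.82.
Amplification A = 1/(1 − 0.82) = 5.556.
ΔT = 1.4 × 5.556 = 7.8 K.

7.8 K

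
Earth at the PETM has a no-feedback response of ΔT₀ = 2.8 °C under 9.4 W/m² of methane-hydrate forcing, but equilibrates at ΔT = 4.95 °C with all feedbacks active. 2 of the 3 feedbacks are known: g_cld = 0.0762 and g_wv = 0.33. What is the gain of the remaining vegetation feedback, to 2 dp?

Amplification A = ΔT/ΔT₀ = 4.95/2.8 = 1.768.
Total gain g = 1 − 1/A = 1 − 1/1.768 = 0.4344.
Known gains sum to 0.0762 + 0.33 = 0.4062.
g_veg = 0.4344 − 0.4062 = 0.03.

0.03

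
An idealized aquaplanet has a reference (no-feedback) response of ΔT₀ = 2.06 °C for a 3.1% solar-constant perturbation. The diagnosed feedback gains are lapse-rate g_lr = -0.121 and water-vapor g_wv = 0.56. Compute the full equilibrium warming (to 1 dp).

3.7 °C

Total gain g = -0.121 + 0.56 = 0.439.
Amplification A = 1/(1 − 0.439) = 1.783.
ΔT = 2.06 × 1.783 = 3.7 °C.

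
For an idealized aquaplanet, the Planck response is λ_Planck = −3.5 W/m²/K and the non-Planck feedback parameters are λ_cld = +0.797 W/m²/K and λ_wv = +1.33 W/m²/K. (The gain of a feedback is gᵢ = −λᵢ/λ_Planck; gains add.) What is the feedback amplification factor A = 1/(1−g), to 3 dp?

Convert to gains: g_cld = 0.797/3.5 = 0.2277; g_wv = 1.33/3.5 = 0.38.
Total gain g = 0.6077.
A = 1/(1 − 0.6077) = 2.549.

2.549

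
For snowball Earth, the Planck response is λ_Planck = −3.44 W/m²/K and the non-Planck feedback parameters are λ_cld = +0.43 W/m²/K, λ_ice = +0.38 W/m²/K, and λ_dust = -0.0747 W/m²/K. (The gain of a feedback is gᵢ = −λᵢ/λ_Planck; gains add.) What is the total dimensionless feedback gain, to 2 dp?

Convert to gains: g_cld = 0.43/3.44 = 0.125; g_ice = 0.38/3.44 = 0.1105; g_dust = -0.0747/3.44 = -0.02172.
Total gain g = 0.21378.

0.21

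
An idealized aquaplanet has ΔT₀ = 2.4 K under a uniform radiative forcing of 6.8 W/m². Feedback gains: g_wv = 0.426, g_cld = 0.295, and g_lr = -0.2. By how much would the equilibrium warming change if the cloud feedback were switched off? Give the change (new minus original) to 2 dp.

-1.91 K

Original: g = 0.521, ΔT = 2.4/(1−0.521) = 5.0104 K.
Without cloud: g' = 0.226, ΔT' = 2.4/(1−0.226) = 3.1008 K.
Change = 3.1008 − 5.0104 = -1.91 K.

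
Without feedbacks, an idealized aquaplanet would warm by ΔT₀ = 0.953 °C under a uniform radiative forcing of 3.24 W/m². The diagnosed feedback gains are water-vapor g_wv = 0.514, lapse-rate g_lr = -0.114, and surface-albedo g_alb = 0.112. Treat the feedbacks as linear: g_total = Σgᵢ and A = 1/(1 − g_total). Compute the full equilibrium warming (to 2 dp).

Total gain g = 0.514 − 0.114 + 0.112 = 0.512.
Amplification A = 1/(1 − 0.512) = 2.049.
ΔT = 0.953 × 2.049 = 1.95 °C.

1.95 °C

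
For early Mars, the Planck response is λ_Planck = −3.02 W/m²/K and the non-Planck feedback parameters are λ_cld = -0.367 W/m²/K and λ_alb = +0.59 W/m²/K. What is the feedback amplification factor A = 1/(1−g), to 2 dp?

Convert to gains: g_cld = -0.367/3.02 = -0.1215; g_alb = 0.59/3.02 = 0.1954.
Total gain g = 0.0739.
A = 1/(1 − 0.0739) = 1.08.

1.08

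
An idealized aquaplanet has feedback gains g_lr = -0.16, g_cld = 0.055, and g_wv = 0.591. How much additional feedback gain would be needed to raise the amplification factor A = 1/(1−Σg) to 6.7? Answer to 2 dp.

0.36

Current total gain = 0.486.
Target gain for A = 6.7: g* = 1 − 1/6.7 = 0.8507.
Additional gain needed = 0.8507 − 0.486 = 0.36.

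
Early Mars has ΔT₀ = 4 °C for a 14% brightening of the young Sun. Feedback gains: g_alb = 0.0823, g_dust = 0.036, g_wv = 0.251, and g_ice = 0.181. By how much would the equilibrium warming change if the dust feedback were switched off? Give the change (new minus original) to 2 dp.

-0.66 °C

Original: g = 0.5503, ΔT = 4/(1−0.5503) = 8.8948 °C.
Without dust: g' = 0.5143, ΔT' = 4/(1−0.5143) = 8.2355 °C.
Change = 8.2355 − 8.8948 = -0.66 °C.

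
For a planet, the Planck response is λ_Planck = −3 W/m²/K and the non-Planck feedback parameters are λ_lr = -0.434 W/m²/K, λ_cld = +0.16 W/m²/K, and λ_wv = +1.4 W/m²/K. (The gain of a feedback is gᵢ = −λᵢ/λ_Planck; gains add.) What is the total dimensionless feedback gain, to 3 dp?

Convert to gains: g_lr = -0.434/3 = -0.1447; g_cld = 0.16/3 = 0.05333; g_wv = 1.4/3 = 0.4667.
Total gain g = 0.37533.

0.375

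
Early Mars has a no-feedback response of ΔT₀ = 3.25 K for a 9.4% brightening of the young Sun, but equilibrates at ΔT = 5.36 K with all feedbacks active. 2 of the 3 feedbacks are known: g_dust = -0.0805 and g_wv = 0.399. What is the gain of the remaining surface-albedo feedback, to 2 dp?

Amplification A = ΔT/ΔT₀ = 5.36/3.25 = 1.649.
Total gain g = 1 − 1/A = 1 − 1/1.649 = 0.3936.
Known gains sum to -0.0805 + 0.399 = 0.3185.
g_alb = 0.3936 − 0.3185 = 0.08.

0.08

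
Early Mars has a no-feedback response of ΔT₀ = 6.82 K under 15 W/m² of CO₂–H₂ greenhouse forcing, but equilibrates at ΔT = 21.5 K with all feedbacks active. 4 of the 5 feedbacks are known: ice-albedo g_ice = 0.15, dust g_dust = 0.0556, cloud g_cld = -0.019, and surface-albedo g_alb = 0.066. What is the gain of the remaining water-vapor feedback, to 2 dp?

Amplification A = ΔT/ΔT₀ = 21.5/6.82 = 3.152.
Total gain g = 1 − 1/A = 1 − 1/3.152 = 0.6827.
Known gains sum to 0.15 + 0.0556 − 0.019 + 0.066 = 0.2526.
g_wv = 0.6827 − 0.2526 = 0.43.

0.43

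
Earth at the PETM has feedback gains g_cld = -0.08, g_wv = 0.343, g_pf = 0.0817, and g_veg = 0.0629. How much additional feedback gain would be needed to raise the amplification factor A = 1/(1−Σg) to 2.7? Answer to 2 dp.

0.22

Current total gain = 0.4076.
Target gain for A = 2.7: g* = 1 − 1/2.7 = 0.6296.
Additional gain needed = 0.6296 − 0.4076 = 0.22.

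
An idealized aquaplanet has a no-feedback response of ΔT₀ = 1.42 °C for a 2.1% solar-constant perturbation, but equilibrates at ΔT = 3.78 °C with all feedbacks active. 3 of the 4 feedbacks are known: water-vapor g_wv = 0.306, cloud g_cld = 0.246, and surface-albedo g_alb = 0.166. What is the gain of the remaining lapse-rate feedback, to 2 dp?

Amplification A = ΔT/ΔT₀ = 3.78/1.42 = 2.662.
Total gain g = 1 − 1/A = 1 − 1/2.662 = 0.6243.
Known gains sum to 0.306 + 0.246 + 0.166 = 0.718.
g_lr = 0.6243 − 0.718 = -0.09.

-0.09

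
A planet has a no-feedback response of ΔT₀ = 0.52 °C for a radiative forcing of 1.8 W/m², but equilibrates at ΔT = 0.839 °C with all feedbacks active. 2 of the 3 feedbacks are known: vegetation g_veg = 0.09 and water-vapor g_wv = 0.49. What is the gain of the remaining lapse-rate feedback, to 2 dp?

-0.20

Amplification A = ΔT/ΔT₀ = 0.839/0.52 = 1.613.
Total gain g = 1 − 1/A = 1 − 1/1.613 = 0.38.
Known gains sum to 0.09 + 0.49 = 0.58.
g_lr = 0.38 − 0.58 = -0.20.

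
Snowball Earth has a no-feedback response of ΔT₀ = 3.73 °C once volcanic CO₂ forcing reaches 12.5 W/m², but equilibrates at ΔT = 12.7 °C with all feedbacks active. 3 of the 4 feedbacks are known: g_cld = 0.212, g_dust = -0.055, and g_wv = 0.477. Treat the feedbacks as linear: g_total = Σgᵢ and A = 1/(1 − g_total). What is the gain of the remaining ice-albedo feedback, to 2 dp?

0.07

Amplification A = ΔT/ΔT₀ = 12.7/3.73 = 3.405.
Total gain g = 1 − 1/A = 1 − 1/3.405 = 0.7063.
Known gains sum to 0.212 − 0.055 + 0.477 = 0.634.
g_ice = 0.7063 − 0.634 = 0.07.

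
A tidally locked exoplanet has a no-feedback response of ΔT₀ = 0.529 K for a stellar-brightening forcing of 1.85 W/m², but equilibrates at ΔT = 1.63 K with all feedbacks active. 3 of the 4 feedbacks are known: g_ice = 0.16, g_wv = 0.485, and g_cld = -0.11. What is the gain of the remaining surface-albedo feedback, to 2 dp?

0.14

Amplification A = ΔT/ΔT₀ = 1.63/0.529 = 3.081.
Total gain g = 1 − 1/A = 1 − 1/3.081 = 0.6754.
Known gains sum to 0.16 + 0.485 − 0.11 = 0.535.
g_alb = 0.6754 − 0.535 = 0.14.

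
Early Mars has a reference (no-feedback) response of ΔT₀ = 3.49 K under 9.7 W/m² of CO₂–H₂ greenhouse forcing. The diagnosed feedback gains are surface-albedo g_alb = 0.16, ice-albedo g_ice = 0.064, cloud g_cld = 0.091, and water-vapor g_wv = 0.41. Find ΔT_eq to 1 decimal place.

12.7 K

Total gain g = 0.16 + 0.064 + 0.091 + 0.41 = 0.725.
Amplification A = 1/(1 − 0.725) = 3.636.
ΔT = 3.49 × 3.636 = 12.7 K.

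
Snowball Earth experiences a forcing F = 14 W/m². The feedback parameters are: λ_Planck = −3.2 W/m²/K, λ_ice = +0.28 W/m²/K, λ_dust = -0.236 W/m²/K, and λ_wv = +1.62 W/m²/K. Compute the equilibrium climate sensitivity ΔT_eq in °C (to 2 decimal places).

9.11 °C

Net feedback parameter λ = (−3.2) + (+0.28) + (-0.236) + (+1.62) = -1.536 W/m²/K.
ΔT = −F/λ = −14/(-1.536) = 9.11 °C.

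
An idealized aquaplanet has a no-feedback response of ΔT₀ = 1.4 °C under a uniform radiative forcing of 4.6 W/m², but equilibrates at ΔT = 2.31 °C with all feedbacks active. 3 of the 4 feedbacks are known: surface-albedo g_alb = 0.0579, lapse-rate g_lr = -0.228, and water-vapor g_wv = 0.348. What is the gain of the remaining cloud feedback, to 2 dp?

0.22

Amplification A = ΔT/ΔT₀ = 2.31/1.4 = 1.65.
Total gain g = 1 − 1/A = 1 − 1/1.65 = 0.3939.
Known gains sum to 0.0579 − 0.228 + 0.348 = 0.1779.
g_cld = 0.3939 − 0.1779 = 0.22.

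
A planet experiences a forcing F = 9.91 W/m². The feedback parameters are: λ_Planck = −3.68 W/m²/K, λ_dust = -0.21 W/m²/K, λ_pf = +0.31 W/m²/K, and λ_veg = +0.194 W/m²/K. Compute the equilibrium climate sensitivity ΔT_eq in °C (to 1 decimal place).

2.9 °C

Net feedback parameter λ = (−3.68) + (-0.21) + (+0.31) + (+0.194) = -3.386 W/m²/K.
ΔT = −F/λ = −9.91/(-3.386) = 2.9 °C.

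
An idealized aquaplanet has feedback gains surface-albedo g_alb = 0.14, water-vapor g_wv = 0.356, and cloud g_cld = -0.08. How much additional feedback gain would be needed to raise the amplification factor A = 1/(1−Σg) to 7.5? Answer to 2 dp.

0.45

Current total gain = 0.416.
Target gain for A = 7.5: g* = 1 − 1/7.5 = 0.8667.
Additional gain needed = 0.8667 − 0.416 = 0.45.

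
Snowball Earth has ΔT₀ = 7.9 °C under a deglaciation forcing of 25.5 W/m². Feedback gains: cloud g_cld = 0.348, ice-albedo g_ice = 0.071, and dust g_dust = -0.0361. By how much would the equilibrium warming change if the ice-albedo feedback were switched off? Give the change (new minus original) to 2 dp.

-1.32 °C

Original: g = 0.3829, ΔT = 7.9/(1−0.3829) = 12.8018 °C.
Without ice-albedo: g' = 0.3119, ΔT' = 7.9/(1−0.3119) = 11.4809 °C.
Change = 11.4809 − 12.8018 = -1.32 °C.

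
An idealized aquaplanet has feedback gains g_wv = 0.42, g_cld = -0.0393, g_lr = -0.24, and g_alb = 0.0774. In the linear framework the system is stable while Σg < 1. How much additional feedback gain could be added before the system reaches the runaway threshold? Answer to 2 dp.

0.78

Current total gain = 0.42 − 0.0393 − 0.24 + 0.0774 = 0.2181.
Margin to runaway = 1 − 0.2181 = 0.78.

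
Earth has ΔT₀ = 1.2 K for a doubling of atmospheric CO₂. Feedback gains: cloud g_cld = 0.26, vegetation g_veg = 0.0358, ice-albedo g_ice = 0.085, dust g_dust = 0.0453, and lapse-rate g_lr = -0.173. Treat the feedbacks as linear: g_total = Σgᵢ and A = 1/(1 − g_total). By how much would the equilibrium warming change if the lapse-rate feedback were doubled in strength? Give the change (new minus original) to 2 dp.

-0.30 K

Original: g = 0.2531, ΔT = 1.2/(1−0.2531) = 1.6066 K.
With doubled lapse-rate: g' = 0.0801, ΔT' = 1.2/(1−0.0801) = 1.3045 K.
Change = 1.3045 − 1.6066 = -0.30 K.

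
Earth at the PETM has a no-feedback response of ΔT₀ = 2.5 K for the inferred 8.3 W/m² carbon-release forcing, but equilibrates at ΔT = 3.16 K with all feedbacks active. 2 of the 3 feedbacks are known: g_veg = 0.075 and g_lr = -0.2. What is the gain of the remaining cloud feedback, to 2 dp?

0.33

Amplification A = ΔT/ΔT₀ = 3.16/2.5 = 1.264.
Total gain g = 1 − 1/A = 1 − 1/1.264 = 0.2089.
Known gains sum to 0.075 − 0.2 = -0.125.
g_cld = 0.2089 + 0.125 = 0.33.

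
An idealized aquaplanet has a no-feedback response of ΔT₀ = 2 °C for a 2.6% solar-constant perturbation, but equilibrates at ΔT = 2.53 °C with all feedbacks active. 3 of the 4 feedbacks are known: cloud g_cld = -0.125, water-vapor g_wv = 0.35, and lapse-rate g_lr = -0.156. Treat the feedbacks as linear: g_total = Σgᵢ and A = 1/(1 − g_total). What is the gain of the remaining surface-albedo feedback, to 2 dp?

0.14

Amplification A = ΔT/ΔT₀ = 2.53/2 = 1.265.
Total gain g = 1 − 1/A = 1 − 1/1.265 = 0.2095.
Known gains sum to -0.125 + 0.35 − 0.156 = 0.069.
g_alb = 0.2095 − 0.069 = 0.14.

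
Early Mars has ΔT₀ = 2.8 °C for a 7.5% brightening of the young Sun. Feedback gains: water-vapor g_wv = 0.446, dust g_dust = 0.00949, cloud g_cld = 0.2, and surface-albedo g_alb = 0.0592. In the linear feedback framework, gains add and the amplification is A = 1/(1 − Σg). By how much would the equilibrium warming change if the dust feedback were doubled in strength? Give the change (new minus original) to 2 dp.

Original: g = 0.71469, ΔT = 2.8/(1−0.71469) = 9.8139 °C.
With doubled dust: g' = 0.72418, ΔT' = 2.8/(1−0.72418) = 10.1515 °C.
Change = 10.1515 − 9.8139 = 0.34 °C.

0.34 °C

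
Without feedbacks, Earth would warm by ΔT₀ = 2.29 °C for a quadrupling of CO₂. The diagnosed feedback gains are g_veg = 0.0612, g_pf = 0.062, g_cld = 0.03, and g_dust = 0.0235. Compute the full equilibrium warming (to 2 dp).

2.78 °C

Total gain g = 0.0612 + 0.062 + 0.03 + 0.0235 = 0.1767.
Amplification A = 1/(1 − 0.1767) = 1.215.
ΔT = 2.29 × 1.215 = 2.78 °C.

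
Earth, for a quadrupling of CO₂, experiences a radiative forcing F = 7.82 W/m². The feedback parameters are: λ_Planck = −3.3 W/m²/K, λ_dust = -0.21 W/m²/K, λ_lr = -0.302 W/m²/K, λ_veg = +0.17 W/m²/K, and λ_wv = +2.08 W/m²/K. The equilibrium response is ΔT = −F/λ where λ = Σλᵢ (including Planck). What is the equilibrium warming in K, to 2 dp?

5.01 K

Net feedback parameter λ = (−3.3) + (-0.21) + (-0.302) + (+0.17) + (+2.08) = -1.562 W/m²/K.
ΔT = −F/λ = −7.82/(-1.562) = 5.01 K.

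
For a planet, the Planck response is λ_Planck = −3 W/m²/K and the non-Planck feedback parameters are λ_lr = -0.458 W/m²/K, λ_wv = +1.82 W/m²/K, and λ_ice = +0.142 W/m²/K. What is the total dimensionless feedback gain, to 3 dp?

Convert to gains: g_lr = -0.458/3 = -0.1527; g_wv = 1.82/3 = 0.6067; g_ice = 0.142/3 = 0.04733.
Total gain g = 0.50133.

0.501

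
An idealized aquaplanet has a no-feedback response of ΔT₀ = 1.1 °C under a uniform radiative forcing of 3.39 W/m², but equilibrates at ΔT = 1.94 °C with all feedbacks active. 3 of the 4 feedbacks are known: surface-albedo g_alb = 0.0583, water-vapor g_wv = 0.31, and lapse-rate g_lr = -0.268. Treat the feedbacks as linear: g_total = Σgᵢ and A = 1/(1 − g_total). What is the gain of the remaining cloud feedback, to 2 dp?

0.33

Amplification A = ΔT/ΔT₀ = 1.94/1.1 = 1.764.
Total gain g = 1 − 1/A = 1 − 1/1.764 = 0.4331.
Known gains sum to 0.0583 + 0.31 − 0.268 = 0.1003.
g_cld = 0.4331 − 0.1003 = 0.33.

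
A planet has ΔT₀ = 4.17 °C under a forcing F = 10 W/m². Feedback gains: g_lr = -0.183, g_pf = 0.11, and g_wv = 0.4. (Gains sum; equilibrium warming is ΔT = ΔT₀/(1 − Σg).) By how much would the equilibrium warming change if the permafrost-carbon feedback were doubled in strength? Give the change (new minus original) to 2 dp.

1.21 °C

Original: g = 0.327, ΔT = 4.17/(1−0.327) = 6.1961 °C.
With doubled permafrost-carbon: g' = 0.437, ΔT' = 4.17/(1−0.437) = 7.4067 °C.
Change = 7.4067 − 6.1961 = 1.21 °C.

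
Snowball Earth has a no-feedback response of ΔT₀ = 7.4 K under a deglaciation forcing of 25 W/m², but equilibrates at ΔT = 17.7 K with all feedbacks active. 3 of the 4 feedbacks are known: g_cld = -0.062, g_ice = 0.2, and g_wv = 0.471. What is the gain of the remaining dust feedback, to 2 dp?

-0.03

Amplification A = ΔT/ΔT₀ = 17.7/7.4 = 2.392.
Total gain g = 1 − 1/A = 1 − 1/2.392 = 0.5819.
Known gains sum to -0.062 + 0.2 + 0.471 = 0.609.
g_dust = 0.5819 − 0.609 = -0.03.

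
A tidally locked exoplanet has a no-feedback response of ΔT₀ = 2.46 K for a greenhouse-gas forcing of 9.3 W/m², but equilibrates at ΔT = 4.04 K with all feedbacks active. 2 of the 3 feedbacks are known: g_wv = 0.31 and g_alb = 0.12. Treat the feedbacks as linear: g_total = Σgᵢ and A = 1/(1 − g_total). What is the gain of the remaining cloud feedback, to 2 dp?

-0.04

Amplification A = ΔT/ΔT₀ = 4.04/2.46 = 1.642.
Total gain g = 1 − 1/A = 1 − 1/1.642 = 0.391.
Known gains sum to 0.31 + 0.12 = 0.43.
g_cld = 0.391 − 0.43 = -0.04.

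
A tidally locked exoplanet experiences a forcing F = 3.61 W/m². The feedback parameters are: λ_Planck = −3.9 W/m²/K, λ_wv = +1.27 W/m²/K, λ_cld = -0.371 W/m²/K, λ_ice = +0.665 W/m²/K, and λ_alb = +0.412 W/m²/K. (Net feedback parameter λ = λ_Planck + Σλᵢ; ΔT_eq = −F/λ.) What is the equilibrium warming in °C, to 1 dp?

1.9 °C

Net feedback parameter λ = (−3.9) + (+1.27) + (-0.371) + (+0.665) + (+0.412) = -1.924 W/m²/K.
ΔT = −F/λ = −3.61/(-1.924) = 1.9 °C.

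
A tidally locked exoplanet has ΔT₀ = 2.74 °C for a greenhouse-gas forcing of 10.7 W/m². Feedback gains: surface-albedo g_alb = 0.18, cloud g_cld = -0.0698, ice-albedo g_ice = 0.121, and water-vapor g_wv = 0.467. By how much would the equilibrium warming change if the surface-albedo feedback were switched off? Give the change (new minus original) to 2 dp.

-3.39 °C

Original: g = 0.6982, ΔT = 2.74/(1−0.6982) = 9.0789 °C.
Without surface-albedo: g' = 0.5182, ΔT' = 2.74/(1−0.5182) = 5.6870 °C.
Change = 5.6870 − 9.0789 = -3.39 °C.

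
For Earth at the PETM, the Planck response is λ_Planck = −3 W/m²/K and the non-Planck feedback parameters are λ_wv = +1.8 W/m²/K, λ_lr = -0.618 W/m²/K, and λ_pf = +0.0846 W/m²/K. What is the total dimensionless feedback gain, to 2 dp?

0.42

Convert to gains: g_wv = 1.8/3 = 0.6; g_lr = -0.618/3 = -0.206; g_pf = 0.0846/3 = 0.0282.
Total gain g = 0.4222.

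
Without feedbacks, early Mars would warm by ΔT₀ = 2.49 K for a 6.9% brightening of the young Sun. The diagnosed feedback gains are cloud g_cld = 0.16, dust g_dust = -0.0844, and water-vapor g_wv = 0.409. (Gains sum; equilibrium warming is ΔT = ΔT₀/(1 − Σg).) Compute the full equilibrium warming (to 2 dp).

Total gain g = 0.16 − 0.0844 + 0.409 = 0.4846.
Amplification A = 1/(1 − 0.4846) = 1.94.
ΔT = 2.49 × 1.94 = 4.83 K.

4.83 K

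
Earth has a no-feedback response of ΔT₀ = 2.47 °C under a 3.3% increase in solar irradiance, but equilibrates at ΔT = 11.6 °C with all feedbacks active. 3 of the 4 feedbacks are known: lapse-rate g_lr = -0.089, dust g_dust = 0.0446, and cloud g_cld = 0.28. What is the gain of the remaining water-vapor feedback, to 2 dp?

0.55

Amplification A = ΔT/ΔT₀ = 11.6/2.47 = 4.696.
Total gain g = 1 − 1/A = 1 − 1/4.696 = 0.7871.
Known gains sum to -0.089 + 0.0446 + 0.28 = 0.2356.
g_wv = 0.7871 − 0.2356 = 0.55.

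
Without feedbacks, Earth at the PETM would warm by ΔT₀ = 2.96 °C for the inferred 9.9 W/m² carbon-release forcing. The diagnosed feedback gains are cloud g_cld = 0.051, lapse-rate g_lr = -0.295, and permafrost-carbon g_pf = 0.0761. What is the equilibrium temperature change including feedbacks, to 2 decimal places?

Total gain g = 0.051 − 0.295 + 0.0761 = -0.1679.
Amplification A = 1/(1 + 0.1679) = 0.8562.
ΔT = 2.96 × 0.8562 = 2.53 °C.

2.53 °C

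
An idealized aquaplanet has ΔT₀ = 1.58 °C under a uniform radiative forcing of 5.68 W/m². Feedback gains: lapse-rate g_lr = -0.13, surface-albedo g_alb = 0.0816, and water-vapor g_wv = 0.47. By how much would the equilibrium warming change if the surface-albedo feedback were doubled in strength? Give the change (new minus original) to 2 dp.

0.45 °C

Original: g = 0.4216, ΔT = 1.58/(1−0.4216) = 2.7317 °C.
With doubled surface-albedo: g' = 0.5032, ΔT' = 1.58/(1−0.5032) = 3.1804 °C.
Change = 3.1804 − 2.7317 = 0.45 °C.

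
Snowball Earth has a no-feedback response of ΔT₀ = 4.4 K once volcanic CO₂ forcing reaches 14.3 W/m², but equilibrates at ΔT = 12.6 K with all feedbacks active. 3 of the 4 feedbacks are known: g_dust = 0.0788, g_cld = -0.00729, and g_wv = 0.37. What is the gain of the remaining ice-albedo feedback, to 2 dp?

0.21

Amplification A = ΔT/ΔT₀ = 12.6/4.4 = 2.864.
Total gain g = 1 − 1/A = 1 − 1/2.864 = 0.6508.
Known gains sum to 0.0788 − 0.00729 + 0.37 = 0.44151.
g_ice = 0.6508 − 0.44151 = 0.21.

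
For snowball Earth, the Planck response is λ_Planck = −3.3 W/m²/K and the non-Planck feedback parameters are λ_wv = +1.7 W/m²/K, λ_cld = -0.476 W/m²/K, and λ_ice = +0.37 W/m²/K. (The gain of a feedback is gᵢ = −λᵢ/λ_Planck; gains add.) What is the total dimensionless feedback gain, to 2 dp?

0.48

Convert to gains: g_wv = 1.7/3.3 = 0.5152; g_cld = -0.476/3.3 = -0.1442; g_ice = 0.37/3.3 = 0.1121.
Total gain g = 0.4831.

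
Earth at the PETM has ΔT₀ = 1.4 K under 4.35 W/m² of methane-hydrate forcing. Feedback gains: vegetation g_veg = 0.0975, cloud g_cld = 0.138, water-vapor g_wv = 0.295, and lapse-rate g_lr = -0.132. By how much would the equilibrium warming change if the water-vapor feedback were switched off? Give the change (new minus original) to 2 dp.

Original: g = 0.3985, ΔT = 1.4/(1−0.3985) = 2.3275 K.
Without water-vapor: g' = 0.1035, ΔT' = 1.4/(1−0.1035) = 1.5616 K.
Change = 1.5616 − 2.3275 = -0.77 K.

-0.77 K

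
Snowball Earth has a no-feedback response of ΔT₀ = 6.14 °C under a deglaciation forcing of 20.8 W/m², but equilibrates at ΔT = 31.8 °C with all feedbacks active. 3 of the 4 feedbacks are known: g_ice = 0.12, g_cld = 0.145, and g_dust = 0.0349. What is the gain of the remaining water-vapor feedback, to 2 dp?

Amplification A = ΔT/ΔT₀ = 31.8/6.14 = 5.179.
Total gain g = 1 − 1/A = 1 − 1/5.179 = 0.8069.
Known gains sum to 0.12 + 0.145 + 0.0349 = 0.2999.
g_wv = 0.8069 − 0.2999 = 0.51.

0.51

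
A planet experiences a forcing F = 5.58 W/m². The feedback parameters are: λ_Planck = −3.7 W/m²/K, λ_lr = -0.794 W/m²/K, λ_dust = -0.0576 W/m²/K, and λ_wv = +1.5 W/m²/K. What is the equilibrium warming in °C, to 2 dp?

Net feedback parameter λ = (−3.7) + (-0.794) + (-0.0576) + (+1.5) = -3.0516 W/m²/K.
ΔT = −F/λ = −5.58/(-3.0516) = 1.83 °C.

1.83 °C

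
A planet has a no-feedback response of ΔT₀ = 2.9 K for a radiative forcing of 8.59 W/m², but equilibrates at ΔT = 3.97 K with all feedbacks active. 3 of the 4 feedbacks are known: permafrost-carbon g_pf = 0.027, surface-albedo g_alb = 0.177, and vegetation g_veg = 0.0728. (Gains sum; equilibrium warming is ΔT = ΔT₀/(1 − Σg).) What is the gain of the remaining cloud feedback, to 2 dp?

Amplification A = ΔT/ΔT₀ = 3.97/2.9 = 1.369.
Total gain g = 1 − 1/A = 1 − 1/1.369 = 0.2695.
Known gains sum to 0.027 + 0.177 + 0.0728 = 0.2768.
g_cld = 0.2695 − 0.2768 = -0.01.

-0.01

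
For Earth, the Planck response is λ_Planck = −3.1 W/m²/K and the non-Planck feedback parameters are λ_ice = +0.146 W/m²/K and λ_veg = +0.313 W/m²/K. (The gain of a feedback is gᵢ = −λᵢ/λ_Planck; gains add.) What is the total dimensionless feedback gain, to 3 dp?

Convert to gains: g_ice = 0.146/3.1 = 0.0471; g_veg = 0.313/3.1 = 0.101.
Total gain g = 0.1481.

0.148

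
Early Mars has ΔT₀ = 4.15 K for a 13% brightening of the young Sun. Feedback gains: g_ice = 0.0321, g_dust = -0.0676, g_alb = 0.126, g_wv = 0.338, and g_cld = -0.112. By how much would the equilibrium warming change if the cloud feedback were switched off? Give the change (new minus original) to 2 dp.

Original: g = 0.3165, ΔT = 4.15/(1−0.3165) = 6.0717 K.
Without cloud: g' = 0.4285, ΔT' = 4.15/(1−0.4285) = 7.2616 K.
Change = 7.2616 − 6.0717 = 1.19 K.

1.19 K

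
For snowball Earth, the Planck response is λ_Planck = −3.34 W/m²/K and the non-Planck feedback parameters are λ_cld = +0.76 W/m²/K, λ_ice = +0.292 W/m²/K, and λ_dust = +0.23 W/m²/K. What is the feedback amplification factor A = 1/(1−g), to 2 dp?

1.62

Convert to gains: g_cld = 0.76/3.34 = 0.2275; g_ice = 0.292/3.34 = 0.08743; g_dust = 0.23/3.34 = 0.06886.
Total gain g = 0.38379.
A = 1/(1 − 0.38379) = 1.62.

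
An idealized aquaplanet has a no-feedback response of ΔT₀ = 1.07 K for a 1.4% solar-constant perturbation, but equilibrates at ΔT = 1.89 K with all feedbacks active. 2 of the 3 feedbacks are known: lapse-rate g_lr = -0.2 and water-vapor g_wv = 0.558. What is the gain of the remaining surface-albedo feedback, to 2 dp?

Amplification A = ΔT/ΔT₀ = 1.89/1.07 = 1.766.
Total gain g = 1 − 1/A = 1 − 1/1.766 = 0.4337.
Known gains sum to -0.2 + 0.558 = 0.358.
g_alb = 0.4337 − 0.358 = 0.08.

0.08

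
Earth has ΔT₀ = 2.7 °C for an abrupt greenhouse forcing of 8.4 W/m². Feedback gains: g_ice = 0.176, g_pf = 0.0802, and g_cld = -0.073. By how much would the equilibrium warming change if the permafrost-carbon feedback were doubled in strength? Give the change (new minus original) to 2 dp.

Original: g = 0.1832, ΔT = 2.7/(1−0.1832) = 3.3056 °C.
With doubled permafrost-carbon: g' = 0.2634, ΔT' = 2.7/(1−0.2634) = 3.6655 °C.
Change = 3.6655 − 3.3056 = 0.36 °C.

0.36 °C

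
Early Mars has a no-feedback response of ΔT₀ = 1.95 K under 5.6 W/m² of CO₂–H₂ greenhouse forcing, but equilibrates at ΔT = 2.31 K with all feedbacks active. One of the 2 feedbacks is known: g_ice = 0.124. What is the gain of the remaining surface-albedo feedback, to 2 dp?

0.03

Amplification A = ΔT/ΔT₀ = 2.31/1.95 = 1.185.
Total gain g = 1 − 1/A = 1 − 1/1.185 = 0.1561.
The known gain is 0.124.
g_alb = 0.1561 − 0.124 = 0.03.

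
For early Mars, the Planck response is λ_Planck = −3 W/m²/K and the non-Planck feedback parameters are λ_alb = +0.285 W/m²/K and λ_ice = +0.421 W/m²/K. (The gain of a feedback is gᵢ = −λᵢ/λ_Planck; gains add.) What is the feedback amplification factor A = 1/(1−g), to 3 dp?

Convert to gains: g_alb = 0.285/3 = 0.095; g_ice = 0.421/3 = 0.1403.
Total gain g = 0.2353.
A = 1/(1 − 0.2353) = 1.308.

1.308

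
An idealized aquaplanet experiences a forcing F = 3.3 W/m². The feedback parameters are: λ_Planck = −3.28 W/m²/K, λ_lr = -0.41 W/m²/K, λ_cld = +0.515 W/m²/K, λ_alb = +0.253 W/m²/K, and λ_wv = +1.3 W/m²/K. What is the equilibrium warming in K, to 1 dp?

Net feedback parameter λ = (−3.28) + (-0.41) + (+0.515) + (+0.253) + (+1.3) = -1.622 W/m²/K.
ΔT = −F/λ = −3.3/(-1.622) = 2.0 K.

2.0 K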